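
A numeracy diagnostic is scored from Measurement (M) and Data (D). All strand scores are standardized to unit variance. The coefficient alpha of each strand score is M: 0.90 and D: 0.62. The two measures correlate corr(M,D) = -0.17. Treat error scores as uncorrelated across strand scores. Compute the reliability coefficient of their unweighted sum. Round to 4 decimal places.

0.7108

Var(M+D) = 2 + 2·[(-0.17)] = 2 − 0.34 = 1.66.
Because errors are independent across components, Cov(Tᵢ,Tⱼ) = Cov(Xᵢ,Xⱼ); the off-diagonal part of the true-score variance is the same as above.
True-score variance = [0.90 + 0.62] − 0.34 = 1.52 − 0.34 = 1.18.
Reliability = 1.18 / 1.66 = 0.7108.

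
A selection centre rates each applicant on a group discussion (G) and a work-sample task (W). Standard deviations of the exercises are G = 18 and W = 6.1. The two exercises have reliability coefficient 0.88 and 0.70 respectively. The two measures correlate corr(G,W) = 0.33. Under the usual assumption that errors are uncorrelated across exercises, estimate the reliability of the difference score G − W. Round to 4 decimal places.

0.8267

Var(G−W) = 18² + 6.1² − 2·18·6.1·0.33 = 361.21 − 72.468 = 288.742.
With uncorrelated errors the cross-covariances are all true-score covariance, so they carry over unchanged; only the diagonal terms shrink to ρᵢσᵢ².
True-score variance = [18²·0.88 + 6.1²·0.70] − 72.468 = 311.167 − 72.468 = 238.699.
Reliability = 238.699 / 288.742 = 0.8267.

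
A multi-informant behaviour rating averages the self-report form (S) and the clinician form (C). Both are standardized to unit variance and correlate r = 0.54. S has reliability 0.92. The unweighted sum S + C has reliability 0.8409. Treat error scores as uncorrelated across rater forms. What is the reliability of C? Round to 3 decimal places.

0.590

Var(S+C) = 2 + 2·0.54 = 3.080.
True-score variance = ρ_S + ρ_C + 2·0.54, so 0.8409 = (0.92 + ρ_C + 1.08) / 3.080.
ρ_C = 0.8409·3.080 − 0.92 − 1.08 = 0.590.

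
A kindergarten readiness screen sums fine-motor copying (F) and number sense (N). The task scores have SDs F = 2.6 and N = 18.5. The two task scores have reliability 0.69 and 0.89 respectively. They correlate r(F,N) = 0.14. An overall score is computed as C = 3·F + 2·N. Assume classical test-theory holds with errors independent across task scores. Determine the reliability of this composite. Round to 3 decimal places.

0.888

Var(C) = 3²·2.6² + 2²·18.5² + 2·[6·2.6·18.5·0.14] = 1429.84 + 80.808 = 1510.65.
Under uncorrelated errors the observed covariances equal the true-score covariances, so only the own-variance terms attenuate.
True-score variance = [3²·2.6²·0.69 + 2²·18.5²·0.89] + 80.808 = 1260.39 + 80.808 = 1341.2.
Reliability = 1341.2 / 1510.65 = 0.888.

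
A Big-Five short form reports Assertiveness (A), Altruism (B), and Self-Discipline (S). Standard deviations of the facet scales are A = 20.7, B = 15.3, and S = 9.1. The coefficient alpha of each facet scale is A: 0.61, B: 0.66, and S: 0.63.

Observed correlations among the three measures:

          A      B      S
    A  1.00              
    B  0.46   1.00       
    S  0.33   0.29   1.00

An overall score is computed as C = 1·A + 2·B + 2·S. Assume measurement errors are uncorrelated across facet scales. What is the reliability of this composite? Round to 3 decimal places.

Var(C) = 20.7² + 2²·15.3² + 2²·9.1² + 2·[2·20.7·15.3·0.46 + 2·20.7·9.1·0.33 + 4·15.3·9.1·0.29] = 1696.09 + 1154.41 = 2850.5.
Because errors are independent across components, Cov(Tᵢ,Tⱼ) = Cov(Xᵢ,Xⱼ); the off-diagonal part of the true-score variance is the same as above.
True-score variance = [20.7²·0.61 + 2²·15.3²·0.66 + 2²·9.1²·0.63] + 1154.41 = 1088.06 + 1154.41 = 2242.47.
Reliability = 2242.47 / 2850.5 = 0.787.

0.787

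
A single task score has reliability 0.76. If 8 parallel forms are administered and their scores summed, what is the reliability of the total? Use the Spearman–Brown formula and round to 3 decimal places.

ρ_k = kρ / (1 + (k−1)ρ) = 8·0.76 / (1 + 7·0.76) = 6.080 / 6.320 = 0.962.

0.962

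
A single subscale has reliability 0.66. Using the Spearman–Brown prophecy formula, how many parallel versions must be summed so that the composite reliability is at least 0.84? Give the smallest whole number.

3

k ≥ ρ*(1−ρ₁)/(ρ₁(1−ρ*)) = 0.84·0.34 / (0.66·0.16) = 2.705.
Smallest integer k = 3.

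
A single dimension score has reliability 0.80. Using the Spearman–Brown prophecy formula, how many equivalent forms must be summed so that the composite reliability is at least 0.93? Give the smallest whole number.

4

k ≥ ρ*(1−ρ₁)/(ρ₁(1−ρ*)) = 0.93·0.20 / (0.80·0.07) = 3.321.
Smallest integer k = 4.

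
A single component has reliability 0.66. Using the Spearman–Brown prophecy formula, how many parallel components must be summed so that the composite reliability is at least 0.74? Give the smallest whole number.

2

k ≥ ρ*(1−ρ₁)/(ρ₁(1−ρ*)) = 0.74·0.34 / (0.66·0.26) = 1.466.
Smallest integer k = 2.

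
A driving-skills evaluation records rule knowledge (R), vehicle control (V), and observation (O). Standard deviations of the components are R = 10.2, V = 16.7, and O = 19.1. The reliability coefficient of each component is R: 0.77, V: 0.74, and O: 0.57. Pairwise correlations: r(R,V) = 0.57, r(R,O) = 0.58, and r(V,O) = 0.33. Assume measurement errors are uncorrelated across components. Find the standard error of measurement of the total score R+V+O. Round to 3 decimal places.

15.916

Var(total) = 747.74 + 630.699 = 1378.44.
True-score variance = 494.431 + 630.699 = 1125.13, so reliability = 0.8162.
Error variance = 1378.44 − 1125.13 = 253.309; SEM = √253.309 = 15.916.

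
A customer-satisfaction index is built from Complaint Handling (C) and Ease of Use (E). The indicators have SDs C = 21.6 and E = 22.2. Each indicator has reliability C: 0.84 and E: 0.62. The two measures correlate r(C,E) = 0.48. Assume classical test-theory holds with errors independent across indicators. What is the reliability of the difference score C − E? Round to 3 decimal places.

0.475

Var(C−E) = 21.6² + 22.2² − 2·21.6·22.2·0.48 = 959.4 − 460.339 = 499.061.
Under uncorrelated errors the observed covariances equal the true-score covariances, so only the own-variance terms attenuate.
True-score variance = [21.6²·0.84 + 22.2²·0.62] − 460.339 = 697.471 − 460.339 = 237.132.
Reliability = 237.132 / 499.061 = 0.475.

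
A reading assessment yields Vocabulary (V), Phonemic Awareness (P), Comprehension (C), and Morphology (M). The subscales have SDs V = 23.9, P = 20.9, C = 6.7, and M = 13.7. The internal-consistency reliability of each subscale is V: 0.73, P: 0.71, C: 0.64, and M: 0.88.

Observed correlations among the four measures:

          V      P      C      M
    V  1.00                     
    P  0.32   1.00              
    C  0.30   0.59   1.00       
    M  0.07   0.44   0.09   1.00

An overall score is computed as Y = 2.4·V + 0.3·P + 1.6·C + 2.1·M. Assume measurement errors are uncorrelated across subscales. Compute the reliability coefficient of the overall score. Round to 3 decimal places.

0.807

Var(Y) = 2.4²·23.9² + 0.3²·20.9² + 1.6²·6.7² + 2.1²·13.7² + 2·[0.72·23.9·20.9·0.32 + 3.84·23.9·6.7·0.30 + 5.04·23.9·13.7·0.07 + 0.48·20.9·6.7·0.59 + 0.63·20.9·13.7·0.44 + 3.36·6.7·13.7·0.09] = 4272.11 + 1123.72 = 5395.83.
With uncorrelated errors the cross-covariances are all true-score covariance, so they carry over unchanged; only the diagonal terms shrink to ρᵢσᵢ².
True-score variance = [2.4²·23.9²·0.73 + 0.3²·20.9²·0.71 + 1.6²·6.7²·0.64 + 2.1²·13.7²·0.88] + 1123.72 = 3231.67 + 1123.72 = 4355.39.
Reliability = 4355.39 / 5395.83 = 0.807.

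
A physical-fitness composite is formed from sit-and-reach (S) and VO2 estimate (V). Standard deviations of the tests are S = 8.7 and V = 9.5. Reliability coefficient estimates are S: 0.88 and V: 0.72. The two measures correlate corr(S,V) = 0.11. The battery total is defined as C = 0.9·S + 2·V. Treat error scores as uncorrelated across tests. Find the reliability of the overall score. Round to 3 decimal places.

Var(C) = 0.9²·8.7² + 2²·9.5² + 2·[1.8·8.7·9.5·0.11] = 422.309 + 32.7294 = 455.038.
With uncorrelated errors the cross-covariances are all true-score covariance, so they carry over unchanged; only the diagonal terms shrink to ρᵢσᵢ².
True-score variance = [0.9²·8.7²·0.88 + 2²·9.5²·0.72] + 32.7294 = 313.872 + 32.7294 = 346.601.
Reliability = 346.601 / 455.038 = 0.762.

0.762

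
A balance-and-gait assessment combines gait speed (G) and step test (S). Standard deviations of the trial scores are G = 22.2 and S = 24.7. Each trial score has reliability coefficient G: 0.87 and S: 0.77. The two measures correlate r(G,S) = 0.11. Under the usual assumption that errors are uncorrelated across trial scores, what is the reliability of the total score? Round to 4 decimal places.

0.8330

Var(G+S) = 22.2² + 24.7² + 2·[22.2·24.7·0.11] = 1102.93 + 120.635 = 1223.56.
Under uncorrelated errors the observed covariances equal the true-score covariances, so only the own-variance terms attenuate.
True-score variance = [22.2²·0.87 + 24.7²·0.77] + 120.635 = 898.54 + 120.635 = 1019.17.
Reliability = 1019.17 / 1223.56 = 0.8330.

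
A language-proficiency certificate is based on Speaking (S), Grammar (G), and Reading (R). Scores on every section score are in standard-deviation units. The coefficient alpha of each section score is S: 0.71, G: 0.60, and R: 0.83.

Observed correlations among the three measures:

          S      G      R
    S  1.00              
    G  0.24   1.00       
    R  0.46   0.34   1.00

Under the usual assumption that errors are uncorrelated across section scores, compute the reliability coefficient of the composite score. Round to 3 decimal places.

0.831

Var(S+G+R) = 3 + 2·[0.24 + 0.46 + 0.34] = 3 + 2.08 = 5.08.
Because errors are independent across components, Cov(Tᵢ,Tⱼ) = Cov(Xᵢ,Xⱼ); the off-diagonal part of the true-score variance is the same as above.
True-score variance = [0.71 + 0.60 + 0.83] + 2.08 = 2.14 + 2.08 = 4.22.
Reliability = 4.22 / 5.08 = 0.831.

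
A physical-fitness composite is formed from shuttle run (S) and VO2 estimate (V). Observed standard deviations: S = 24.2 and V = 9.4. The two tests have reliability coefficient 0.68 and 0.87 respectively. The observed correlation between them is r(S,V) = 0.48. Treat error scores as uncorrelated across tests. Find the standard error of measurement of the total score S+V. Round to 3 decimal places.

Var(total) = 674 + 218.381 = 892.381.
True-score variance = 475.108 + 218.381 = 693.489, so reliability = 0.7771.
Error variance = 892.381 − 693.489 = 198.892; SEM = √198.892 = 14.103.

14.103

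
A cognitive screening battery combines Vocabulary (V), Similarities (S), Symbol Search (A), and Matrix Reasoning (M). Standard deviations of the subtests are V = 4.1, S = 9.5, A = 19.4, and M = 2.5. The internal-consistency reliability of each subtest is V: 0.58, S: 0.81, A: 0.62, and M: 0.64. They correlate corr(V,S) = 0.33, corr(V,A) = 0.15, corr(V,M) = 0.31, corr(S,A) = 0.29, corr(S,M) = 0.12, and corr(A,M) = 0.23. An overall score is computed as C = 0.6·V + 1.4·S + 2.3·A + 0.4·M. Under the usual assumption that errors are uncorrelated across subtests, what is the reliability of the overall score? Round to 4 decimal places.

0.6948

Var(C) = 0.6²·4.1² + 1.4²·9.5² + 2.3²·19.4² + 0.4²·2.5² + 2·[0.84·4.1·9.5·0.33 + 1.38·4.1·19.4·0.15 + 0.24·4.1·2.5·0.31 + 3.22·9.5·19.4·0.29 + 0.56·9.5·2.5·0.12 + 0.92·19.4·2.5·0.23] = 2174.89 + 423.965 = 2598.85.
With uncorrelated errors the cross-covariances are all true-score covariance, so they carry over unchanged; only the diagonal terms shrink to ρᵢσᵢ².
True-score variance = [0.6²·4.1²·0.58 + 1.4²·9.5²·0.81 + 2.3²·19.4²·0.62 + 0.4²·2.5²·0.64] + 423.965 = 1381.82 + 423.965 = 1805.78.
Reliability = 1805.78 / 2598.85 = 0.6948.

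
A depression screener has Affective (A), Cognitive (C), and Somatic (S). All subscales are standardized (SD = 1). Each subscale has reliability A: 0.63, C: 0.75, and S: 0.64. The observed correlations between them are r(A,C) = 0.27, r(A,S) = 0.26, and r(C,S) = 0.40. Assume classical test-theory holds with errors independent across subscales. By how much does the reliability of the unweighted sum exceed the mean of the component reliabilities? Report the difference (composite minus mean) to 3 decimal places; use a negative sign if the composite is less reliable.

Var(sum) = 3 + 1.86 = 4.86; true-score variance = 2.02 + 1.86 = 3.88; composite reliability = 0.7984.
Mean component reliability = 0.6733.
Difference = 0.7984 − 0.6733 = 0.125.

0.125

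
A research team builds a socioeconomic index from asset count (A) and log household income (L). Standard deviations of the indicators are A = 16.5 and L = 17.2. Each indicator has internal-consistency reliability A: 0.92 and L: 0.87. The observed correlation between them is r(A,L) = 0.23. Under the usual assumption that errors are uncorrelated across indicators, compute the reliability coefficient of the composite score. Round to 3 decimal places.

0.914

Var(A+L) = 16.5² + 17.2² + 2·[16.5·17.2·0.23] = 568.09 + 130.548 = 698.638.
Because errors are independent across components, Cov(Tᵢ,Tⱼ) = Cov(Xᵢ,Xⱼ); the off-diagonal part of the true-score variance is the same as above.
True-score variance = [16.5²·0.92 + 17.2²·0.87] + 130.548 = 507.851 + 130.548 = 638.399.
Reliability = 638.399 / 698.638 = 0.914.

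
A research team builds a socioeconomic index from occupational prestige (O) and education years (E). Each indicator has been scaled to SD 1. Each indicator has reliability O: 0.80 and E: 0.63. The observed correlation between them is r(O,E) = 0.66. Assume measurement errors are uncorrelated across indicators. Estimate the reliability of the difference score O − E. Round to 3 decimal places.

Var(O−E) = 1 + 1 − 2·0.66 = 2 − 1.32 = 0.68.
With uncorrelated errors the cross-covariances are all true-score covariance, so they carry over unchanged; only the diagonal terms shrink to ρᵢσᵢ².
True-score variance = [0.80 + 0.63] − 1.32 = 1.43 − 1.32 = 0.11.
Reliability = 0.11 / 0.68 = 0.162.

0.162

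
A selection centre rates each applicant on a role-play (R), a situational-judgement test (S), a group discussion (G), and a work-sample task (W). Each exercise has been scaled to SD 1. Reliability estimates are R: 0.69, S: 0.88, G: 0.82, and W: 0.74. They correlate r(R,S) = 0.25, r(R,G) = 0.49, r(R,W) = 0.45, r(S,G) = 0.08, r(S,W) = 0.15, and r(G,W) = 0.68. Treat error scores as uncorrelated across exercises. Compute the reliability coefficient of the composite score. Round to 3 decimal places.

Var(R+S+G+W) = 4 + 2·[0.25 + 0.49 + 0.45 + 0.08 + 0.15 + 0.68] = 4 + 4.2 = 8.2.
With uncorrelated errors the cross-covariances are all true-score covariance, so they carry over unchanged; only the diagonal terms shrink to ρᵢσᵢ².
True-score variance = [0.69 + 0.88 + 0.82 + 0.74] + 4.2 = 3.13 + 4.2 = 7.33.
Reliability = 7.33 / 8.2 = 0.894.

0.894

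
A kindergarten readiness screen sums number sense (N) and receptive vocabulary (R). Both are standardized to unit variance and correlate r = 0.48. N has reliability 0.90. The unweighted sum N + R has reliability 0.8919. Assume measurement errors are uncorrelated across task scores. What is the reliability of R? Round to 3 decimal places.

Var(N+R) = 2 + 2·0.48 = 2.960.
True-score variance = ρ_N + ρ_R + 2·0.48, so 0.8919 = (0.90 + ρ_R + 0.96) / 2.960.
ρ_R = 0.8919·2.960 − 0.90 − 0.96 = 0.780.

0.780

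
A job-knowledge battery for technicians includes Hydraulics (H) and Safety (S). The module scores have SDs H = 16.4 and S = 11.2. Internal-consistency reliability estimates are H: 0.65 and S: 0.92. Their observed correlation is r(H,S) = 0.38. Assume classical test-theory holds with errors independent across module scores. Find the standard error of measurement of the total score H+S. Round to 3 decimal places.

Var(total) = 394.4 + 139.597 = 533.997.
True-score variance = 290.229 + 139.597 = 429.826, so reliability = 0.8049.
Error variance = 533.997 − 429.826 = 104.171; SEM = √104.171 = 10.206.

10.206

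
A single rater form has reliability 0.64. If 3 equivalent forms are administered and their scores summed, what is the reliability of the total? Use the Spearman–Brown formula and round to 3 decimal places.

ρ_k = kρ / (1 + (k−1)ρ) = 3·0.64 / (1 + 2·0.64) = 1.920 / 2.280 = 0.842.

0.842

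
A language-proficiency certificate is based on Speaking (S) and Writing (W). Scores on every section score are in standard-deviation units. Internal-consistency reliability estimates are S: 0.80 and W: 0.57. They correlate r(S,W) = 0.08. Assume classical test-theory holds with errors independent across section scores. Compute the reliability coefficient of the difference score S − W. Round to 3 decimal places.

Var(S−W) = 1 + 1 − 2·0.08 = 2 − 0.16 = 1.84.
Under uncorrelated errors the observed covariances equal the true-score covariances, so only the own-variance terms attenuate.
True-score variance = [0.80 + 0.57] − 0.16 = 1.37 − 0.16 = 1.21.
Reliability = 1.21 / 1.84 = 0.658.

0.658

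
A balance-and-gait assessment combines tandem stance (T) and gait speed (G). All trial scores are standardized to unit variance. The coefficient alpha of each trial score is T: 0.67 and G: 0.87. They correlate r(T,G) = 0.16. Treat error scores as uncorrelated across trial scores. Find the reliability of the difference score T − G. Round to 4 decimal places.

Var(T−G) = 1 + 1 − 2·0.16 = 2 − 0.32 = 1.68.
With uncorrelated errors the cross-covariances are all true-score covariance, so they carry over unchanged; only the diagonal terms shrink to ρᵢσᵢ².
True-score variance = [0.67 + 0.87] − 0.32 = 1.54 − 0.32 = 1.22.
Reliability = 1.22 / 1.68 = 0.7262.

0.7262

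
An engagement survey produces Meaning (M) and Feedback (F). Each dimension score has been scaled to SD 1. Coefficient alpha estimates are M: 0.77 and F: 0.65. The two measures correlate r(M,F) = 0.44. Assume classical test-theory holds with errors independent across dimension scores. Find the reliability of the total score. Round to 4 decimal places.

0.7986

Var(M+F) = 2 + 2·[0.44] = 2 + 0.88 = 2.88.
Under uncorrelated errors the observed covariances equal the true-score covariances, so only the own-variance terms attenuate.
True-score variance = [0.77 + 0.65] + 0.88 = 1.42 + 0.88 = 2.3.
Reliability = 2.3 / 2.88 = 0.7986.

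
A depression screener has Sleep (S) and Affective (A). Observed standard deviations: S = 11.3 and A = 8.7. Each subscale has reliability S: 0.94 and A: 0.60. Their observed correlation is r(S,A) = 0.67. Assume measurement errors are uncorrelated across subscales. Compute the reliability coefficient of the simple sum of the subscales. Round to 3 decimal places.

Var(S+A) = 11.3² + 8.7² + 2·[11.3·8.7·0.67] = 203.38 + 131.735 = 335.115.
With uncorrelated errors the cross-covariances are all true-score covariance, so they carry over unchanged; only the diagonal terms shrink to ρᵢσᵢ².
True-score variance = [11.3²·0.94 + 8.7²·0.60] + 131.735 = 165.443 + 131.735 = 297.178.
Reliability = 297.178 / 335.115 = 0.887.

0.887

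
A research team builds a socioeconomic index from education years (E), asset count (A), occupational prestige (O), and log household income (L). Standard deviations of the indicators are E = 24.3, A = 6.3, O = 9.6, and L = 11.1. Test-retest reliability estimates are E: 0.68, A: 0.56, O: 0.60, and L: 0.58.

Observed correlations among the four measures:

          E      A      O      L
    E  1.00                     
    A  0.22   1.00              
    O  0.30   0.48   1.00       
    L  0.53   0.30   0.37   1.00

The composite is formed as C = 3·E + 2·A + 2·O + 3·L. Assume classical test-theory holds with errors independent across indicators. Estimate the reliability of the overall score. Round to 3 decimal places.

Var(C) = 3²·24.3² + 2²·6.3² + 2²·9.6² + 3²·11.1² + 2·[6·24.3·6.3·0.22 + 6·24.3·9.6·0.30 + 9·24.3·11.1·0.53 + 4·6.3·9.6·0.48 + 6·6.3·11.1·0.30 + 6·9.6·11.1·0.37] = 6950.7 + 4774.31 = 11725.
Under uncorrelated errors the observed covariances equal the true-score covariances, so only the own-variance terms attenuate.
True-score variance = [3²·24.3²·0.68 + 2²·6.3²·0.56 + 2²·9.6²·0.60 + 3²·11.1²·0.58] + 4774.31 = 4567.04 + 4774.31 = 9341.35.
Reliability = 9341.35 / 11725 = 0.797.

0.797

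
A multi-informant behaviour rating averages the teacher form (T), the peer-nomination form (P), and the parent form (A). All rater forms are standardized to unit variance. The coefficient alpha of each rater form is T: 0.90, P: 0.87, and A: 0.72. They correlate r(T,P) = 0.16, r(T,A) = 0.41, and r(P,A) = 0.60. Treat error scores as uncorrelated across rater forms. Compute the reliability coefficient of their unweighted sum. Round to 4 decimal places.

Var(T+P+A) = 3 + 2·[0.16 + 0.41 + 0.60] = 3 + 2.34 = 5.34.
Under uncorrelated errors the observed covariances equal the true-score covariances, so only the own-variance terms attenuate.
True-score variance = [0.90 + 0.87 + 0.72] + 2.34 = 2.49 + 2.34 = 4.83.
Reliability = 4.83 / 5.34 = 0.9045.

0.9045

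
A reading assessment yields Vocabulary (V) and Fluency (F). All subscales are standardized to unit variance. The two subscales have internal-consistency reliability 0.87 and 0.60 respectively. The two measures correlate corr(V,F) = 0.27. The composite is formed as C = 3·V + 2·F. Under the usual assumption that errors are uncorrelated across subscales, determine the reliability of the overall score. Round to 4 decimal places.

Var(C) = 3² + 2² + 2·[6·0.27] = 13 + 3.24 = 16.24.
Because errors are independent across components, Cov(Tᵢ,Tⱼ) = Cov(Xᵢ,Xⱼ); the off-diagonal part of the true-score variance is the same as above.
True-score variance = [3²·0.87 + 2²·0.60] + 3.24 = 10.23 + 3.24 = 13.47.
Reliability = 13.47 / 16.24 = 0.8294.

0.8294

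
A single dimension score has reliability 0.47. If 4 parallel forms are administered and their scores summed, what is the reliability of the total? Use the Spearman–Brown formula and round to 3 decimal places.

0.780

ρ_k = kρ / (1 + (k−1)ρ) = 4·0.47 / (1 + 3·0.47) = 1.880 / 2.410 = 0.780.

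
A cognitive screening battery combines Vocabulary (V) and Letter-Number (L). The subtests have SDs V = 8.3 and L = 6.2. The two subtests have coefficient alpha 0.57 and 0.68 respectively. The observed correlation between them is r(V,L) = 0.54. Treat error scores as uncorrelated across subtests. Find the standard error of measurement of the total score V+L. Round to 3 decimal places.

6.475

Var(total) = 107.33 + 55.5768 = 162.907.
True-score variance = 65.4065 + 55.5768 = 120.983, so reliability = 0.7427.
Error variance = 162.907 − 120.983 = 41.9235; SEM = √41.9235 = 6.475.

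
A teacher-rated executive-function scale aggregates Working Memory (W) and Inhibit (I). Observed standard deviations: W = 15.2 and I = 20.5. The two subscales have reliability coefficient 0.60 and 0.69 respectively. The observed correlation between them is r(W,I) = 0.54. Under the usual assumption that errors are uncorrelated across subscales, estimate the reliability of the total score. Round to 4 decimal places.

Var(W+I) = 15.2² + 20.5² + 2·[15.2·20.5·0.54] = 651.29 + 336.528 = 987.818.
Because errors are independent across components, Cov(Tᵢ,Tⱼ) = Cov(Xᵢ,Xⱼ); the off-diagonal part of the true-score variance is the same as above.
True-score variance = [15.2²·0.60 + 20.5²·0.69] + 336.528 = 428.596 + 336.528 = 765.124.
Reliability = 765.124 / 987.818 = 0.7746.

0.7746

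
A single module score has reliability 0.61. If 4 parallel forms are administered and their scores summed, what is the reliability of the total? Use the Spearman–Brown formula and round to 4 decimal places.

ρ_k = kρ / (1 + (k−1)ρ) = 4·0.61 / (1 + 3·0.61) = 2.440 / 2.830 = 0.8622.

0.8622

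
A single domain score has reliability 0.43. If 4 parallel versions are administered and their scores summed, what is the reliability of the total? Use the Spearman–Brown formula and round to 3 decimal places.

ρ_k = kρ / (1 + (k−1)ρ) = 4·0.43 / (1 + 3·0.43) = 1.720 / 2.290 = 0.751.

0.751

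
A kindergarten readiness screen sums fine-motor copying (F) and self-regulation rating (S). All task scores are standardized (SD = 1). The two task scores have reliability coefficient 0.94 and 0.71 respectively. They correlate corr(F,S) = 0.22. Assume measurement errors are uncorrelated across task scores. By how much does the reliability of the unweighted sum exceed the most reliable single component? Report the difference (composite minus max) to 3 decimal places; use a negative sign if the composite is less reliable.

Var(sum) = 2 + 0.44 = 2.44; true-score variance = 1.65 + 0.44 = 2.09; composite reliability = 0.8566.
Max component reliability = 0.9400.
Difference = 0.8566 − 0.9400 = -0.083.

-0.083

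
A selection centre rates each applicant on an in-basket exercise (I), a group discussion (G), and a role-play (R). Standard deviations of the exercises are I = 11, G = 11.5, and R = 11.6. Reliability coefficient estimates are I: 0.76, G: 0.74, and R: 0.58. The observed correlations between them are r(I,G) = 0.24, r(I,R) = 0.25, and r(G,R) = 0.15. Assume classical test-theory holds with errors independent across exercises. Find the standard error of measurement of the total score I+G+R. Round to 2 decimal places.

Var(total) = 387.81 + 164.54 = 552.35.
True-score variance = 267.87 + 164.54 = 432.41, so reliability = 0.7829.
Error variance = 552.35 − 432.41 = 119.94; SEM = √119.94 = 10.95.

10.95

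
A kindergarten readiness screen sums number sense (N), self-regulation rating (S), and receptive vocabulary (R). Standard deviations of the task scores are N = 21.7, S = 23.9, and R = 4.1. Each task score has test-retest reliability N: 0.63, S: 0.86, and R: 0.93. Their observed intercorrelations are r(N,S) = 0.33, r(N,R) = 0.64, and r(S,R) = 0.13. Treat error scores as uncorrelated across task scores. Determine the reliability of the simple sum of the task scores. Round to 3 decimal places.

Var(N+S+R) = 21.7² + 23.9² + 4.1² + 2·[21.7·23.9·0.33 + 21.7·4.1·0.64 + 23.9·4.1·0.13] = 1058.91 + 481.655 = 1540.56.
Because errors are independent across components, Cov(Tᵢ,Tⱼ) = Cov(Xᵢ,Xⱼ); the off-diagonal part of the true-score variance is the same as above.
True-score variance = [21.7²·0.63 + 23.9²·0.86 + 4.1²·0.93] + 481.655 = 803.535 + 481.655 = 1285.19.
Reliability = 1285.19 / 1540.56 = 0.834.

0.834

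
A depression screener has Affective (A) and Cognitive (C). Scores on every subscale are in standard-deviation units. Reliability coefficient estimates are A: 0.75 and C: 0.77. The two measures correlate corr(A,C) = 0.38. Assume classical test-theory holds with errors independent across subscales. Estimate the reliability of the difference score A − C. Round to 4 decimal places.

Var(A−C) = 1 + 1 − 2·0.38 = 2 − 0.76 = 1.24.
Because errors are independent across components, Cov(Tᵢ,Tⱼ) = Cov(Xᵢ,Xⱼ); the off-diagonal part of the true-score variance is the same as above.
True-score variance = [0.75 + 0.77] − 0.76 = 1.52 − 0.76 = 0.76.
Reliability = 0.76 / 1.24 = 0.6129.

0.6129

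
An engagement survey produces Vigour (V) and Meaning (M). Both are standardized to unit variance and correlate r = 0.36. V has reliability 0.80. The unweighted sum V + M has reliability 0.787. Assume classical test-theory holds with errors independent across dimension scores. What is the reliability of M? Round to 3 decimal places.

0.621

Var(V+M) = 2 + 2·0.36 = 2.720.
True-score variance = ρ_V + ρ_M + 2·0.36, so 0.787 = (0.80 + ρ_M + 0.72) / 2.720.
ρ_M = 0.787·2.720 − 0.80 − 0.72 = 0.621.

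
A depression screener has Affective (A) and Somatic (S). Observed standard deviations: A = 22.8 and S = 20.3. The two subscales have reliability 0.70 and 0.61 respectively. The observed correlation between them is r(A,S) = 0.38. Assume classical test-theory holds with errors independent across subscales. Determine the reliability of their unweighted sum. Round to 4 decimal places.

Var(A+S) = 22.8² + 20.3² + 2·[22.8·20.3·0.38] = 931.93 + 351.758 = 1283.69.
With uncorrelated errors the cross-covariances are all true-score covariance, so they carry over unchanged; only the diagonal terms shrink to ρᵢσᵢ².
True-score variance = [22.8²·0.70 + 20.3²·0.61] + 351.758 = 615.263 + 351.758 = 967.021.
Reliability = 967.021 / 1283.69 = 0.7533.

0.7533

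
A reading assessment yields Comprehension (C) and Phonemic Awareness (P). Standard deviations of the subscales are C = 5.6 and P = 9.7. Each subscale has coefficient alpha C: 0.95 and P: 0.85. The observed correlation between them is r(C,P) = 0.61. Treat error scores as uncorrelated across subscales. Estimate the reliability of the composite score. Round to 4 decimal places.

Var(C+P) = 5.6² + 9.7² + 2·[5.6·9.7·0.61] = 125.45 + 66.2704 = 191.72.
Because errors are independent across components, Cov(Tᵢ,Tⱼ) = Cov(Xᵢ,Xⱼ); the off-diagonal part of the true-score variance is the same as above.
True-score variance = [5.6²·0.95 + 9.7²·0.85] + 66.2704 = 109.768 + 66.2704 = 176.039.
Reliability = 176.039 / 191.72 = 0.9182.

0.9182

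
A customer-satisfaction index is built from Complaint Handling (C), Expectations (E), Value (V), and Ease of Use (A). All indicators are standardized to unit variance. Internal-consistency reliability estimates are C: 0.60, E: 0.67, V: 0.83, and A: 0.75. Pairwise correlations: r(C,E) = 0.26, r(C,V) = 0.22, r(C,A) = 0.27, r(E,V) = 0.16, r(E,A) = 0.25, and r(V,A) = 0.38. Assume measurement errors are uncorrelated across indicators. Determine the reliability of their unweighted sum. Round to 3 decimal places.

0.838

Var(C+E+V+A) = 4 + 2·[0.26 + 0.22 + 0.27 + 0.16 + 0.25 + 0.38] = 4 + 3.08 = 7.08.
With uncorrelated errors the cross-covariances are all true-score covariance, so they carry over unchanged; only the diagonal terms shrink to ρᵢσᵢ².
True-score variance = [0.60 + 0.67 + 0.83 + 0.75] + 3.08 = 2.85 + 3.08 = 5.93.
Reliability = 5.93 / 7.08 = 0.838.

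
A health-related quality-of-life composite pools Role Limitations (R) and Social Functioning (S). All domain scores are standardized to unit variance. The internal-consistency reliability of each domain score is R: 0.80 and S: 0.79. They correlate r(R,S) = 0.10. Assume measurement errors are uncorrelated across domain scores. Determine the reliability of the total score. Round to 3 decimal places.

Var(R+S) = 2 + 2·[0.10] = 2 + 0.2 = 2.2.
Under uncorrelated errors the observed covariances equal the true-score covariances, so only the own-variance terms attenuate.
True-score variance = [0.80 + 0.79] + 0.2 = 1.59 + 0.2 = 1.79.
Reliability = 1.79 / 2.2 = 0.814.

0.814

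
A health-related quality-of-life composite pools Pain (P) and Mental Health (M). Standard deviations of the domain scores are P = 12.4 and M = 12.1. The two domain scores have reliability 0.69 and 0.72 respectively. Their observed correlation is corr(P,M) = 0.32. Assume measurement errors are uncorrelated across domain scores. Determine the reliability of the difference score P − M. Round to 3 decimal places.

0.566

Var(P−M) = 12.4² + 12.1² − 2·12.4·12.1·0.32 = 300.17 − 96.0256 = 204.144.
With uncorrelated errors the cross-covariances are all true-score covariance, so they carry over unchanged; only the diagonal terms shrink to ρᵢσᵢ².
True-score variance = [12.4²·0.69 + 12.1²·0.72] − 96.0256 = 211.51 − 96.0256 = 115.484.
Reliability = 115.484 / 204.144 = 0.566.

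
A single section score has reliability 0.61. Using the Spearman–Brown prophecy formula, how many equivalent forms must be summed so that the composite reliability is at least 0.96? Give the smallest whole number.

k ≥ ρ*(1−ρ₁)/(ρ₁(1−ρ*)) = 0.96·0.39 / (0.61·0.04) = 15.344.
Smallest integer k = 16.

16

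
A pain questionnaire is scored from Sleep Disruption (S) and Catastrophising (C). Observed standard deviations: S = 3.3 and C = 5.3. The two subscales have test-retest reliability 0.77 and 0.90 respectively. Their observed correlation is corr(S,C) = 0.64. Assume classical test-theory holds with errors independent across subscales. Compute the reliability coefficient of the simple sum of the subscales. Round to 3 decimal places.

0.913

Var(S+C) = 3.3² + 5.3² + 2·[3.3·5.3·0.64] = 38.98 + 22.3872 = 61.3672.
Because errors are independent across components, Cov(Tᵢ,Tⱼ) = Cov(Xᵢ,Xⱼ); the off-diagonal part of the true-score variance is the same as above.
True-score variance = [3.3²·0.77 + 5.3²·0.90] + 22.3872 = 33.6663 + 22.3872 = 56.0535.
Reliability = 56.0535 / 61.3672 = 0.913.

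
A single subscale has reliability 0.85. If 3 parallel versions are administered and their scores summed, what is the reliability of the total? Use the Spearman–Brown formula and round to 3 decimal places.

0.944

ρ_k = kρ / (1 + (k−1)ρ) = 3·0.85 / (1 + 2·0.85) = 2.550 / 2.700 = 0.944.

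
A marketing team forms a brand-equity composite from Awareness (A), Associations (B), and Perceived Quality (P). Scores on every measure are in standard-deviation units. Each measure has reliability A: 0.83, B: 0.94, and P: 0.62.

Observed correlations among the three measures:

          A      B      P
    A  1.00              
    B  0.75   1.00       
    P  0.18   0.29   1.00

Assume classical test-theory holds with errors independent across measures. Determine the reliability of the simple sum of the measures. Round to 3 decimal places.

0.888

Var(A+B+P) = 3 + 2·[0.75 + 0.18 + 0.29] = 3 + 2.44 = 5.44.
With uncorrelated errors the cross-covariances are all true-score covariance, so they carry over unchanged; only the diagonal terms shrink to ρᵢσᵢ².
True-score variance = [0.83 + 0.94 + 0.62] + 2.44 = 2.39 + 2.44 = 4.83.
Reliability = 4.83 / 5.44 = 0.888.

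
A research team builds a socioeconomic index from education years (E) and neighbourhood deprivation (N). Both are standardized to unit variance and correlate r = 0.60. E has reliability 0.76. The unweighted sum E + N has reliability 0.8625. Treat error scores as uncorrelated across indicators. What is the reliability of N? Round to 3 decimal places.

Var(E+N) = 2 + 2·0.60 = 3.200.
True-score variance = ρ_E + ρ_N + 2·0.60, so 0.8625 = (0.76 + ρ_N + 1.20) / 3.200.
ρ_N = 0.8625·3.200 − 0.76 − 1.20 = 0.800.

0.800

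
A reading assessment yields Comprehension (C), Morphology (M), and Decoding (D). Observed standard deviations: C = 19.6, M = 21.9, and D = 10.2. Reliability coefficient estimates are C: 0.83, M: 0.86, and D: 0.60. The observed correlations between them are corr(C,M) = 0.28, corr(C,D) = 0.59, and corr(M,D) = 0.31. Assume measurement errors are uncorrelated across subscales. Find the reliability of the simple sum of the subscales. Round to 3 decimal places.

Var(C+M+D) = 19.6² + 21.9² + 10.2² + 2·[19.6·21.9·0.28 + 19.6·10.2·0.59 + 21.9·10.2·0.31] = 967.81 + 614.776 = 1582.59.
Under uncorrelated errors the observed covariances equal the true-score covariances, so only the own-variance terms attenuate.
True-score variance = [19.6²·0.83 + 21.9²·0.86 + 10.2²·0.60] + 614.776 = 793.741 + 614.776 = 1408.52.
Reliability = 1408.52 / 1582.59 = 0.890.

0.890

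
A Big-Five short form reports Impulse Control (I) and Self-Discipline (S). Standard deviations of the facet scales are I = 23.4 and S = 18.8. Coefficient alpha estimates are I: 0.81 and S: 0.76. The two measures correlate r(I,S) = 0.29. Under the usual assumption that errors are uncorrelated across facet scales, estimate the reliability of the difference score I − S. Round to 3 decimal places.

Var(I−S) = 23.4² + 18.8² − 2·23.4·18.8·0.29 = 901 − 255.154 = 645.846.
Under uncorrelated errors the observed covariances equal the true-score covariances, so only the own-variance terms attenuate.
True-score variance = [23.4²·0.81 + 18.8²·0.76] − 255.154 = 712.138 − 255.154 = 456.984.
Reliability = 456.984 / 645.846 = 0.708.

0.708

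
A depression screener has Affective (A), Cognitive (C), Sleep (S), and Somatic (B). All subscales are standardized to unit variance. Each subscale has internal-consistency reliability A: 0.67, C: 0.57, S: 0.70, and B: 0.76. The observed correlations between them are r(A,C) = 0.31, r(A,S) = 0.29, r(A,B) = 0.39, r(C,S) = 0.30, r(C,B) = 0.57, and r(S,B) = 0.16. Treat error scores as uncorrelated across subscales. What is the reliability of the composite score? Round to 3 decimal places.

Var(A+C+S+B) = 4 + 2·[0.31 + 0.29 + 0.39 + 0.30 + 0.57 + 0.16] = 4 + 4.04 = 8.04.
With uncorrelated errors the cross-covariances are all true-score covariance, so they carry over unchanged; only the diagonal terms shrink to ρᵢσᵢ².
True-score variance = [0.67 + 0.57 + 0.70 + 0.76] + 4.04 = 2.7 + 4.04 = 6.74.
Reliability = 6.74 / 8.04 = 0.838.

0.838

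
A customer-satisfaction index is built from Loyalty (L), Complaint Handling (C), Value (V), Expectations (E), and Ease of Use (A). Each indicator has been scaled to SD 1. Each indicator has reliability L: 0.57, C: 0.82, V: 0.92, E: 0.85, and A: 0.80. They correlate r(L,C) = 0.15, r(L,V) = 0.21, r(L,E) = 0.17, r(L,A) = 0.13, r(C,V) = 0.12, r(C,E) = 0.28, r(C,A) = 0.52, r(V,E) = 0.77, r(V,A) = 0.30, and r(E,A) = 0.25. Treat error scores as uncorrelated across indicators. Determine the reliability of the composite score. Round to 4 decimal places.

0.9037

Var(L+C+V+E+A) = 5 + 2·[0.15 + 0.21 + 0.17 + 0.13 + 0.12 + 0.28 + 0.52 + 0.77 + 0.30 + 0.25] = 5 + 5.8 = 10.8.
Because errors are independent across components, Cov(Tᵢ,Tⱼ) = Cov(Xᵢ,Xⱼ); the off-diagonal part of the true-score variance is the same as above.
True-score variance = [0.57 + 0.82 + 0.92 + 0.85 + 0.80] + 5.8 = 3.96 + 5.8 = 9.76.
Reliability = 9.76 / 10.8 = 0.9037.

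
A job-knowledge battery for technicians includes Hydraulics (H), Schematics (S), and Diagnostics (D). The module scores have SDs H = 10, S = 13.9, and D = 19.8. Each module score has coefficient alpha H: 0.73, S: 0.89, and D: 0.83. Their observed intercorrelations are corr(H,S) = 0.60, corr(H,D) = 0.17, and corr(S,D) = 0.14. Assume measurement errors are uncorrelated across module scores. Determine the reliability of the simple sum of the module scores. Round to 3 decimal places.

0.885

Var(H+S+D) = 10² + 13.9² + 19.8² + 2·[10·13.9·0.60 + 10·19.8·0.17 + 13.9·19.8·0.14] = 685.25 + 311.182 = 996.432.
Because errors are independent across components, Cov(Tᵢ,Tⱼ) = Cov(Xᵢ,Xⱼ); the off-diagonal part of the true-score variance is the same as above.
True-score variance = [10²·0.73 + 13.9²·0.89 + 19.8²·0.83] + 311.182 = 570.35 + 311.182 = 881.532.
Reliability = 881.532 / 996.432 = 0.885.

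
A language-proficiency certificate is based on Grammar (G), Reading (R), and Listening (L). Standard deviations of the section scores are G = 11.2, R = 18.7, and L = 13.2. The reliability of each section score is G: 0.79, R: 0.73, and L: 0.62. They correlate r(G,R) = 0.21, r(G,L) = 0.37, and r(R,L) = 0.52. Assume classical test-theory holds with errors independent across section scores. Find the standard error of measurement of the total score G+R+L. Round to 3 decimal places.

Var(total) = 649.37 + 454.08 = 1103.45.
True-score variance = 462.4 + 454.08 = 916.48, so reliability = 0.8306.
Error variance = 1103.45 − 916.48 = 186.97; SEM = √186.97 = 13.674.

13.674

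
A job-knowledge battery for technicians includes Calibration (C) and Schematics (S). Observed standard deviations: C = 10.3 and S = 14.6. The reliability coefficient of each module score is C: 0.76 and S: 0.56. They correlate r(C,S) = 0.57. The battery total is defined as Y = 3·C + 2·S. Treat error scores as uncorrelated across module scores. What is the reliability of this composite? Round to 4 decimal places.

0.7869

Var(Y) = 3²·10.3² + 2²·14.6² + 2·[6·10.3·14.6·0.57] = 1807.45 + 1028.6 = 2836.05.
Under uncorrelated errors the observed covariances equal the true-score covariances, so only the own-variance terms attenuate.
True-score variance = [3²·10.3²·0.76 + 2²·14.6²·0.56] + 1028.6 = 1203.13 + 1028.6 = 2231.73.
Reliability = 2231.73 / 2836.05 = 0.7869.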